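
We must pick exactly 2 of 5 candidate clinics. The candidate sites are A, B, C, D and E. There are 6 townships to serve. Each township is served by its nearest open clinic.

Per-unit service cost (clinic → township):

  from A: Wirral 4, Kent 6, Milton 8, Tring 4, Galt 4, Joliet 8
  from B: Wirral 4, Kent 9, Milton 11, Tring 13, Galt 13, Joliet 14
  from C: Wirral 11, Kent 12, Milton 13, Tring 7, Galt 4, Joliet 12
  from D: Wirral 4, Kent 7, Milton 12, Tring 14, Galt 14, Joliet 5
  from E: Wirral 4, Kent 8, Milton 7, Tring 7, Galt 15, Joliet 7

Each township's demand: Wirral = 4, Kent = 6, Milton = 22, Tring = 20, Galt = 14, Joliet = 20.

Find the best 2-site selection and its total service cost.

With exactly 2 open, each township uses its cheapest among the chosen.
{A, D}: Wirral→A 4·4=16, Kent→A 6·6=36, Milton→A 8·22=176, Tring→A 4·20=80, Galt→A 4·14=56, Joliet→D 5·20=100. Service cost 464.
{A, E}: service cost 482
{A, B}: service cost 524
Among all 10 size-2 choices, {A, D} is lowest.

Choose A and D; total service cost 464.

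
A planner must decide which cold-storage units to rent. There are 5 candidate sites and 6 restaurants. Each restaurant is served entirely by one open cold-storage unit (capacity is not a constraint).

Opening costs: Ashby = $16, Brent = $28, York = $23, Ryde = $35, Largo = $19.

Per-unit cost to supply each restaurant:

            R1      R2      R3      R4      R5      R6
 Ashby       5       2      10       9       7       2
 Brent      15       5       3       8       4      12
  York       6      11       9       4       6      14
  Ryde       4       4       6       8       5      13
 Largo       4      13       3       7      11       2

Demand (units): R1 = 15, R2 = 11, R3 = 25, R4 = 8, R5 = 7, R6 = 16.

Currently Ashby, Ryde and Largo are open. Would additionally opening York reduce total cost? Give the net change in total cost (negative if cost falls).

Yes — net change −1 (cost falls by 1).

Current service cost with {Ashby, Ryde, Largo}: 280.
Adding York: each restaurant re-picks its cheapest; new service cost 256, saving 24.
Extra fixed cost: 23. Net change = 23 − 24 = -1.
(Totals: 350 → 349.)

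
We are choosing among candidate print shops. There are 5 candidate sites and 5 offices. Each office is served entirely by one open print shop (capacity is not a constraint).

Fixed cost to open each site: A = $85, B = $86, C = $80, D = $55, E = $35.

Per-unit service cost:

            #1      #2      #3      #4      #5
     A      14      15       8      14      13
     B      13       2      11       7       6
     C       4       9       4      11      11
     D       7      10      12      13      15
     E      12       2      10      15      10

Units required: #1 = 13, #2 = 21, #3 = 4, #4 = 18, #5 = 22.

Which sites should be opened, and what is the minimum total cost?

For any fixed open set, each office goes to its cheapest open site; total = fixed + service.
{B, C}: #1→C 4·13=52, #2→B 2·21=42, #3→C 4·4=16, #4→B 7·18=126, #5→B 6·22=132. Service 368; fixed 166; total 534.
{B, C, E}: #1→C 4·13=52, #2→B 2·21=42, #3→C 4·4=16, #4→B 7·18=126, #5→B 6·22=132. Service 368; fixed 201; total 569.
{B, D}: service 435 + fixed 141 = 576
{A, B, C, D, E}: #1→C 4·13=52, #2→B 2·21=42, #3→C 4·4=16, #4→B 7·18=126, #5→B 6·22=132. Service 368; fixed 341; total 709.
No other subset beats 534.

Open B and C; minimum total cost 534.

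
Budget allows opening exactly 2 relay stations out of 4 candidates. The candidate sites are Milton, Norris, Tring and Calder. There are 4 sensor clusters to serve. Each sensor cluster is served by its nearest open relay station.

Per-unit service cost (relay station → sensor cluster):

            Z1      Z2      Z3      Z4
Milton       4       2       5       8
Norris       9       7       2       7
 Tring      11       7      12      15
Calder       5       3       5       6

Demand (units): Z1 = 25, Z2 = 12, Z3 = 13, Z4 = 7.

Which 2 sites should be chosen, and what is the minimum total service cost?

Choose Milton and Norris; total service cost 199.

With exactly 2 open, each sensor cluster uses its cheapest among the chosen.
{Milton, Norris}: Z1→Milton 4·25=100, Z2→Milton 2·12=24, Z3→Norris 2·13=26, Z4→Norris 7·7=49. Service cost 199.
{Norris, Calder}: service cost 229
{Milton, Calder}: service cost 231
Among all 6 size-2 choices, {Milton, Norris} is lowest.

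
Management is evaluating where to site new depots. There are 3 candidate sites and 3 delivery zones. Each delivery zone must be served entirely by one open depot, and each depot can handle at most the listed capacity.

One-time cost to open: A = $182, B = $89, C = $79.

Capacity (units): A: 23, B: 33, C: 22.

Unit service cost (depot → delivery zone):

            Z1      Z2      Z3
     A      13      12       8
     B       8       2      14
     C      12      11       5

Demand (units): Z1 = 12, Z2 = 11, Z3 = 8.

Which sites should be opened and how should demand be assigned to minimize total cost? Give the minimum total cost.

Open {B}: Z1→B 8·12=96, Z2→B 2·11=22, Z3→B 14·8=112.
Loads: B carries 31/33. Service 230; fixed 89; total 319.
Next best feasible plan costs 326.

Minimum total cost: 319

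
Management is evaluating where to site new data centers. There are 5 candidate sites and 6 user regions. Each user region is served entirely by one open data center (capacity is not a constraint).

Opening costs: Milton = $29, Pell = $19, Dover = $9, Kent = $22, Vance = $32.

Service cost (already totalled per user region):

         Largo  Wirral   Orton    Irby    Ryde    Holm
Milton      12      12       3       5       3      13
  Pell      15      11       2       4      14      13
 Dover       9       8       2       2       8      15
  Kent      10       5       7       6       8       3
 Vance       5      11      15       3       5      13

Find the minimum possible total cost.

For any fixed open set, each user region goes to its cheapest open site; total = fixed + service.
{Dover}: Largo→Dover 9, Wirral→Dover 8, Orton→Dover 2, Irby→Dover 2, Ryde→Dover 8, Holm→Dover 15. Service 44; fixed 9; total 53.
{Dover, Kent}: service 29 + fixed 31 = 60
{Kent}: Largo→Kent 10, Wirral→Kent 5, Orton→Kent 7, Irby→Kent 6, Ryde→Kent 8, Holm→Kent 3. Service 39; fixed 22; total 61.
{Milton, Pell, Dover, Kent, Vance}: service 20 + fixed 111 = 131
No other subset beats 53.

Minimum total cost: 53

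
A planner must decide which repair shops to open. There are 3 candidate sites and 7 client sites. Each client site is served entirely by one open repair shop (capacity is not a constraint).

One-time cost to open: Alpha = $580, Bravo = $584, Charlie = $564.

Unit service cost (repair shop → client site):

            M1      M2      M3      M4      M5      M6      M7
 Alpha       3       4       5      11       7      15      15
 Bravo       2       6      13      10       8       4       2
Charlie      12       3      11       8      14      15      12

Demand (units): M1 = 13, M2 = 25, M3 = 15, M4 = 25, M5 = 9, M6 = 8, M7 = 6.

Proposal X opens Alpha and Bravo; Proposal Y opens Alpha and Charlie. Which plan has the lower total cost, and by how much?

Proposal X: {Alpha, Bravo}: M1→Bravo 2·13=26, M2→Alpha 4·25=100, M3→Alpha 5·15=75, M4→Bravo 10·25=250, M5→Alpha 7·9=63, M6→Bravo 4·8=32, M7→Bravo 2·6=12. Service 558; fixed 1164; total 1722.
Proposal Y: {Alpha, Charlie}: M1→Alpha 3·13=39, M2→Charlie 3·25=75, M3→Alpha 5·15=75, M4→Charlie 8·25=200, M5→Alpha 7·9=63, M6→Alpha 15·8=120, M7→Charlie 12·6=72. Service 644; fixed 1144; total 1788.
Difference: |1722 − 1788| = 66.

Proposal X is cheaper by 66.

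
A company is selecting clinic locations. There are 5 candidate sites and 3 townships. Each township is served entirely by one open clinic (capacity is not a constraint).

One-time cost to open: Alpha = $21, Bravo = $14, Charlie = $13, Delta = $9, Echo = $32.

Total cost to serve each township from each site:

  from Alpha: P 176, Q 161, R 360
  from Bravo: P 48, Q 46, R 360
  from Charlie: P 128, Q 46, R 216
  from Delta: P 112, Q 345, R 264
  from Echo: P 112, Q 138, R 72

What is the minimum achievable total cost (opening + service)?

For any fixed open set, each township goes to its cheapest open site; total = fixed + service.
{Bravo, Echo}: P→Bravo 48, Q→Bravo 46, R→Echo 72. Service 166; fixed 46; total 212.
{Bravo, Delta, Echo}: service 166 + fixed 55 = 221
{Bravo, Charlie, Echo}: service 166 + fixed 59 = 225
{Alpha, Bravo, Charlie, Delta, Echo}: P→Bravo 48, Q→Bravo 46, R→Echo 72. Service 166; fixed 89; total 255.
No other subset beats 212.

Minimum total cost: 212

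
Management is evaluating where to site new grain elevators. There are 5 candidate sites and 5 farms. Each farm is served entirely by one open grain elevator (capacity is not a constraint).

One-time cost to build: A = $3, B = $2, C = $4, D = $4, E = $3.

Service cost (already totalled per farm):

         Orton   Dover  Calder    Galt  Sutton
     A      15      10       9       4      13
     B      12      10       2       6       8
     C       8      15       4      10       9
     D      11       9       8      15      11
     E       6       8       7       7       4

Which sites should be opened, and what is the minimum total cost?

For any fixed open set, each farm goes to its cheapest open site; total = fixed + service.
{B, E}: Orton→E 6, Dover→E 8, Calder→B 2, Galt→B 6, Sutton→E 4. Service 26; fixed 5; total 31.
{A, B, E}: service 24 + fixed 8 = 32
{A, E}: service 29 + fixed 6 = 35
{A, B, C, D, E}: Orton→E 6, Dover→E 8, Calder→B 2, Galt→A 4, Sutton→E 4. Service 24; fixed 16; total 40.
No other subset beats 31.

Open B and E; minimum total cost 31.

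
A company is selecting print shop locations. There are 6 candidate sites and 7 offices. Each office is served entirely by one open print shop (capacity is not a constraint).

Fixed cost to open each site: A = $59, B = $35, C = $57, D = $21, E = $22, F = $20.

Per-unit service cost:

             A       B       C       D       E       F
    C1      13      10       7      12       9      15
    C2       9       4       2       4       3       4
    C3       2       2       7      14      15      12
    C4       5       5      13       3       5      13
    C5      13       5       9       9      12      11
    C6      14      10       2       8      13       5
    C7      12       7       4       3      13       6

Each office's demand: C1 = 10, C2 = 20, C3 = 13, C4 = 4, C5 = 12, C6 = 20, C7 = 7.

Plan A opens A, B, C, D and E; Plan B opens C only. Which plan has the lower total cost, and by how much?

Plan A is cheaper by 23.

Plan A: {A, B, C, D, E}: C1→C 7·10=70, C2→C 2·20=40, C3→A 2·13=26, C4→D 3·4=12, C5→B 5·12=60, C6→C 2·20=40, C7→D 3·7=21. Service 269; fixed 194; total 463.
Plan B: {C}: C1→C 7·10=70, C2→C 2·20=40, C3→C 7·13=91, C4→C 13·4=52, C5→C 9·12=108, C6→C 2·20=40, C7→C 4·7=28. Service 429; fixed 57; total 486.
Difference: |463 − 486| = 23.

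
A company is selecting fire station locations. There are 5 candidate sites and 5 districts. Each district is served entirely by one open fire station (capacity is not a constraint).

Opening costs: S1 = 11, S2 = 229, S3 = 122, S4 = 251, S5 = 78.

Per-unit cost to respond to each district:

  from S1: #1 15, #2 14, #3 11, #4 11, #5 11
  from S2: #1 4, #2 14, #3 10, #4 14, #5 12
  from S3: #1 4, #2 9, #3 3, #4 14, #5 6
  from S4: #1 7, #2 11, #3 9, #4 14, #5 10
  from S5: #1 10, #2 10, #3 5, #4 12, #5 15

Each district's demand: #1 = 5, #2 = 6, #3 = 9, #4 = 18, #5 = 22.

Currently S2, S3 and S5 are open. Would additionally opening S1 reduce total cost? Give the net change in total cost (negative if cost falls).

Yes — net change −7 (cost falls by 7).

Current service cost with {S2, S3, S5}: 449.
Adding S1: each district re-picks its cheapest; new service cost 431, saving 18.
Extra fixed cost: 11. Net change = 11 − 18 = -7.
(Totals: 878 → 871.)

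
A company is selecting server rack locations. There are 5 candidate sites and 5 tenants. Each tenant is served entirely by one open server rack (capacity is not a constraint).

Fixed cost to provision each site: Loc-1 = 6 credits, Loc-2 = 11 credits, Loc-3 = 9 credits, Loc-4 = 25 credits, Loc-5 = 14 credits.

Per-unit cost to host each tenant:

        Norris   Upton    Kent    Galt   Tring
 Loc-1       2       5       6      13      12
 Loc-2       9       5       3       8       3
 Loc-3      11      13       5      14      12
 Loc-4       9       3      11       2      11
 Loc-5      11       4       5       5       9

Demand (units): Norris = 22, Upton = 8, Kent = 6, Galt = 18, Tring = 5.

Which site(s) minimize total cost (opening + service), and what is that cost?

For any fixed open set, each tenant goes to its cheapest open site; total = fixed + service.
{Loc-1, Loc-2, Loc-4}: Norris→Loc-1 2·22=44, Upton→Loc-4 3·8=24, Kent→Loc-2 3·6=18, Galt→Loc-4 2·18=36, Tring→Loc-2 3·5=15. Service 137; fixed 42; total 179.
{Loc-1, Loc-2, Loc-3, Loc-4}: Norris→Loc-1 2·22=44, Upton→Loc-4 3·8=24, Kent→Loc-2 3·6=18, Galt→Loc-4 2·18=36, Tring→Loc-2 3·5=15. Service 137; fixed 51; total 188.
{Loc-1, Loc-2, Loc-4, Loc-5}: Norris→Loc-1 2·22=44, Upton→Loc-4 3·8=24, Kent→Loc-2 3·6=18, Galt→Loc-4 2·18=36, Tring→Loc-2 3·5=15. Service 137; fixed 56; total 193.
{Loc-1, Loc-2, Loc-3, Loc-4, Loc-5}: service 137 + fixed 65 = 202
No other subset beats 179.

Open Loc-1, Loc-2 and Loc-4; minimum total cost 179.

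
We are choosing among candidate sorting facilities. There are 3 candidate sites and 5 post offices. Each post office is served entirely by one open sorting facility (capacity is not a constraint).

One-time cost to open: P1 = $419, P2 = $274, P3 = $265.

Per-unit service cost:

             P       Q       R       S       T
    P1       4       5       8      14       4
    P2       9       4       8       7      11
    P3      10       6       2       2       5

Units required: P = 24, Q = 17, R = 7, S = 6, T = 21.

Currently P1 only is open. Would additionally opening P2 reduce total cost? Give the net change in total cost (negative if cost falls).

Current service cost with {P1}: 405.
Adding P2: each post office re-picks its cheapest; new service cost 346, saving 59.
Extra fixed cost: 274. Net change = 274 − 59 = 215.
(Totals: 824 → 1039.)

No — net change +215 (cost rises by 215).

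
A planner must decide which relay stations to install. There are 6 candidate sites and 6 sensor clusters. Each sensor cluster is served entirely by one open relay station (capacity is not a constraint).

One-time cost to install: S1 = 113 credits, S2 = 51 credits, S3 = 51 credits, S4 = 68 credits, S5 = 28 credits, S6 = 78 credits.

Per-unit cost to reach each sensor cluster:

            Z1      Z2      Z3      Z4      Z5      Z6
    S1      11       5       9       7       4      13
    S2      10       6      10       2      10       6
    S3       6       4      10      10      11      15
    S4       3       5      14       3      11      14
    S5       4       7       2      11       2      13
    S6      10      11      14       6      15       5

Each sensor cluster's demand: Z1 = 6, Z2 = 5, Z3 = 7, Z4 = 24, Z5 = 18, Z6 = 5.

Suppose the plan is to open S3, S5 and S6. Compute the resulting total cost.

Total cost: 420

Each sensor cluster is assigned to its cheapest site among the open ones.
{S3, S5, S6}: Z1→S5 4·6=24, Z2→S3 4·5=20, Z3→S5 2·7=14, Z4→S6 6·24=144, Z5→S5 2·18=36, Z6→S6 5·5=25. Service 263; fixed 157; total 420.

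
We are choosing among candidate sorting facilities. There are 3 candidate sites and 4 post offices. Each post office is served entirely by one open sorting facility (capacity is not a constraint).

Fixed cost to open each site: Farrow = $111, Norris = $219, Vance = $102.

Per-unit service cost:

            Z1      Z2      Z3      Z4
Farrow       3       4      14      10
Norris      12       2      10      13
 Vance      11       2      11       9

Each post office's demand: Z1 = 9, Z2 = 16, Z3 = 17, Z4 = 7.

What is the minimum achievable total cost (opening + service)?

Minimum total cost: 483

For any fixed open set, each post office goes to its cheapest open site; total = fixed + service.
{Vance}: Z1→Vance 11·9=99, Z2→Vance 2·16=32, Z3→Vance 11·17=187, Z4→Vance 9·7=63. Service 381; fixed 102; total 483.
{Farrow}: Z1→Farrow 3·9=27, Z2→Farrow 4·16=64, Z3→Farrow 14·17=238, Z4→Farrow 10·7=70. Service 399; fixed 111; total 510.
{Farrow, Vance}: service 309 + fixed 213 = 522
{Farrow, Norris, Vance}: service 292 + fixed 432 = 724
No other subset beats 483.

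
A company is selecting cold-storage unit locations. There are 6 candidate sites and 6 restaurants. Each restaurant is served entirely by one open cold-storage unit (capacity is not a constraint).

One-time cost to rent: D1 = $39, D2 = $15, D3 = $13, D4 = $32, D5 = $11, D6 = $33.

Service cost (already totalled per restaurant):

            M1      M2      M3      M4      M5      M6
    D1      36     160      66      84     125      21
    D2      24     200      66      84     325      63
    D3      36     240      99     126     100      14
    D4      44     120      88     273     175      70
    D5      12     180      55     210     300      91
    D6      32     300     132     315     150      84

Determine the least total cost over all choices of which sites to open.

Minimum total cost: 456

For any fixed open set, each restaurant goes to its cheapest open site; total = fixed + service.
{D2, D3, D4, D5}: M1→D5 12, M2→D4 120, M3→D5 55, M4→D2 84, M5→D3 100, M6→D3 14. Service 385; fixed 71; total 456.
{D2, D3, D4}: M1→D2 24, M2→D4 120, M3→D2 66, M4→D2 84, M5→D3 100, M6→D3 14. Service 408; fixed 60; total 468.
{D1, D3, D4, D5}: service 385 + fixed 95 = 480
{D1, D2, D3, D4, D5, D6}: service 385 + fixed 143 = 528
No other subset beats 456.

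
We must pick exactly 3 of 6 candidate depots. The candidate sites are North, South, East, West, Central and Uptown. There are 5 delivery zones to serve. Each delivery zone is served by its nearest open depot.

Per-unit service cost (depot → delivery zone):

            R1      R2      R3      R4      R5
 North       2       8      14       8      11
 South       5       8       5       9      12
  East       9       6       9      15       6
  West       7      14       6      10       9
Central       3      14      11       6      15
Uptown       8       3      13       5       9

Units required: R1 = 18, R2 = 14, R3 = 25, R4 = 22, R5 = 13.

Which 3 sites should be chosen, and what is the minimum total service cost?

With exactly 3 open, each delivery zone uses its cheapest among the chosen.
{North, South, Uptown}: R1→North 2·18=36, R2→Uptown 3·14=42, R3→South 5·25=125, R4→Uptown 5·22=110, R5→Uptown 9·13=117. Service cost 430.
{South, East, Uptown}: service cost 445
{South, Central, Uptown}: service cost 448
Among all 20 size-3 choices, {North, South, Uptown} is lowest.

Choose North, South and Uptown; total service cost 430.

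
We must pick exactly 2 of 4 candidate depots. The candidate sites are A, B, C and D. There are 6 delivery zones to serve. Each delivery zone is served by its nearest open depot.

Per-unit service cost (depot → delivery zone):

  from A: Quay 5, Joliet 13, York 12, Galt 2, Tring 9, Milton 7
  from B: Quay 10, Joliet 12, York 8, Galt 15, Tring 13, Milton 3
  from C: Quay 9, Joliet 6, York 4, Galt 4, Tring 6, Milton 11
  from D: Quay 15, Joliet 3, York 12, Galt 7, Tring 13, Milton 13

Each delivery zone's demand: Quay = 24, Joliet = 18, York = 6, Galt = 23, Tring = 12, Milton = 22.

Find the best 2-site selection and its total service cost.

Choose A and C; total service cost 524.

With exactly 2 open, each delivery zone uses its cheapest among the chosen.
{A, C}: Quay→A 5·24=120, Joliet→C 6·18=108, York→C 4·6=24, Galt→A 2·23=46, Tring→C 6·12=72, Milton→A 7·22=154. Service cost 524.
{A, D}: service cost 554
{B, C}: service cost 578
Among all 6 size-2 choices, {A, C} is lowest.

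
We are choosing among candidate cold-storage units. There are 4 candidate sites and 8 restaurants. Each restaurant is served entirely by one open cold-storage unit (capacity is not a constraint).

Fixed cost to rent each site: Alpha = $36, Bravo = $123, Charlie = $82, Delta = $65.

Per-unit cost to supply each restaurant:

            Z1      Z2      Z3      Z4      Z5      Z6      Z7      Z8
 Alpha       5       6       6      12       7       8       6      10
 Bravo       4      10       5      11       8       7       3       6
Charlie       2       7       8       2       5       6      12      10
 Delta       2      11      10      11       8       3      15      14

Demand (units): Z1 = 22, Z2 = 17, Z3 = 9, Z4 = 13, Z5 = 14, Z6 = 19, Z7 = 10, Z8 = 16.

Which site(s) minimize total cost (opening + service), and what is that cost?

Open Alpha and Charlie; minimum total cost 748.

For any fixed open set, each restaurant goes to its cheapest open site; total = fixed + service.
{Alpha, Charlie}: Z1→Charlie 2·22=44, Z2→Alpha 6·17=102, Z3→Alpha 6·9=54, Z4→Charlie 2·13=26, Z5→Charlie 5·14=70, Z6→Charlie 6·19=114, Z7→Alpha 6·10=60, Z8→Alpha 10·16=160. Service 630; fixed 118; total 748.
{Bravo, Charlie}: Z1→Charlie 2·22=44, Z2→Charlie 7·17=119, Z3→Bravo 5·9=45, Z4→Charlie 2·13=26, Z5→Charlie 5·14=70, Z6→Charlie 6·19=114, Z7→Bravo 3·10=30, Z8→Bravo 6·16=96. Service 544; fixed 205; total 749.
{Alpha, Charlie, Delta}: service 573 + fixed 183 = 756
{Alpha, Bravo, Charlie, Delta}: service 470 + fixed 306 = 776
No other subset beats 748.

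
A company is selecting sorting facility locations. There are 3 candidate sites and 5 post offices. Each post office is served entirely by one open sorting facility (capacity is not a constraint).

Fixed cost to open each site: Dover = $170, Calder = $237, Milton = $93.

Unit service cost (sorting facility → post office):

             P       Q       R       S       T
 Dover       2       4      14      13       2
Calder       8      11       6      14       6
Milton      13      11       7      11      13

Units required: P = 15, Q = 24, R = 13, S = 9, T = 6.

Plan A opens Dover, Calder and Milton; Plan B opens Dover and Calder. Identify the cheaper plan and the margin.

Plan A: {Dover, Calder, Milton}: P→Dover 2·15=30, Q→Dover 4·24=96, R→Calder 6·13=78, S→Milton 11·9=99, T→Dover 2·6=12. Service 315; fixed 500; total 815.
Plan B: {Dover, Calder}: P→Dover 2·15=30, Q→Dover 4·24=96, R→Calder 6·13=78, S→Dover 13·9=117, T→Dover 2·6=12. Service 333; fixed 407; total 740.
Difference: |815 − 740| = 75.

Plan B is cheaper by 75.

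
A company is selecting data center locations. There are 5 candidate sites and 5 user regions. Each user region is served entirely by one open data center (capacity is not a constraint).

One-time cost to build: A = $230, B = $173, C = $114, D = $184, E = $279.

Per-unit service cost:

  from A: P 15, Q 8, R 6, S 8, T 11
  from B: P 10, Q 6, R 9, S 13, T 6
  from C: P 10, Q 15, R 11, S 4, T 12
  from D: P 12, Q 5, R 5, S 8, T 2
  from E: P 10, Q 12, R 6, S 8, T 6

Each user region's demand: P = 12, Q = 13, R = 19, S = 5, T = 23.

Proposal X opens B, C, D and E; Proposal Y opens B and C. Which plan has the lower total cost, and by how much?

Proposal Y is cheaper by 282.

Proposal X: {B, C, D, E}: P→B 10·12=120, Q→D 5·13=65, R→D 5·19=95, S→C 4·5=20, T→D 2·23=46. Service 346; fixed 750; total 1096.
Proposal Y: {B, C}: P→B 10·12=120, Q→B 6·13=78, R→B 9·19=171, S→C 4·5=20, T→B 6·23=138. Service 527; fixed 287; total 814.
Difference: |1096 − 814| = 282.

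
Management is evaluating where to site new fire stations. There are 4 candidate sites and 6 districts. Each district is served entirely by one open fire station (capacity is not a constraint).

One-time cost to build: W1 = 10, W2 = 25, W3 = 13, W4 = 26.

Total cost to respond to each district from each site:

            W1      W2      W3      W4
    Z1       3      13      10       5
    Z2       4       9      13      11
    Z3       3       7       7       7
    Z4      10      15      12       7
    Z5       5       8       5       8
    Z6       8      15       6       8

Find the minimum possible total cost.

Minimum total cost: 43

For any fixed open set, each district goes to its cheapest open site; total = fixed + service.
{W1}: Z1→W1 3, Z2→W1 4, Z3→W1 3, Z4→W1 10, Z5→W1 5, Z6→W1 8. Service 33; fixed 10; total 43.
{W1, W3}: Z1→W1 3, Z2→W1 4, Z3→W1 3, Z4→W1 10, Z5→W1 5, Z6→W3 6. Service 31; fixed 23; total 54.
{W1, W4}: service 30 + fixed 36 = 66
{W1, W2, W3, W4}: service 28 + fixed 74 = 102
No other subset beats 43.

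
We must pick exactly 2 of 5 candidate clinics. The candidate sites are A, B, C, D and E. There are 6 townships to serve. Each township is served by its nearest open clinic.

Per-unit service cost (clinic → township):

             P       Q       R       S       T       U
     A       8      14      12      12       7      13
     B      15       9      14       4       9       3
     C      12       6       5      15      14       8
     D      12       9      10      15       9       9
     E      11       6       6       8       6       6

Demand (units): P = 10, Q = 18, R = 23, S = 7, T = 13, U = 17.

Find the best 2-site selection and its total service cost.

With exactly 2 open, each township uses its cheapest among the chosen.
{B, E}: P→E 11·10=110, Q→E 6·18=108, R→E 6·23=138, S→B 4·7=28, T→E 6·13=78, U→B 3·17=51. Service cost 513.
{B, C}: service cost 539
{A, E}: service cost 562
Among all 10 size-2 choices, {B, E} is lowest.

Choose B and E; total service cost 513.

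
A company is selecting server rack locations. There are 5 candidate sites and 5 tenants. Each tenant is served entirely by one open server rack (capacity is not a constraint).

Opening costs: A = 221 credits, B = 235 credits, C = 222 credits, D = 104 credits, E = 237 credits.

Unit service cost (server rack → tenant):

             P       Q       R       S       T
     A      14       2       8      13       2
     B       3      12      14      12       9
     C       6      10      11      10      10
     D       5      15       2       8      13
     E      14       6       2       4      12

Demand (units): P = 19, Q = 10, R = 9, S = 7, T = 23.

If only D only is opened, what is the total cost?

Total cost: 722

Each tenant is assigned to its cheapest site among the open ones.
{D}: P→D 5·19=95, Q→D 15·10=150, R→D 2·9=18, S→D 8·7=56, T→D 13·23=299. Service 618; fixed 104; total 722.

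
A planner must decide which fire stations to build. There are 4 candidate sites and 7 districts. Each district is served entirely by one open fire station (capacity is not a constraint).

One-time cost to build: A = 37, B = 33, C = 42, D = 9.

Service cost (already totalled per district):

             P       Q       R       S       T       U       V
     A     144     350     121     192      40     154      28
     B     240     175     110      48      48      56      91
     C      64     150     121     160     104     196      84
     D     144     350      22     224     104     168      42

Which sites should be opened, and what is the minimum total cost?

Open B, C and D; minimum total cost 514.

For any fixed open set, each district goes to its cheapest open site; total = fixed + service.
{B, C, D}: P→C 64, Q→C 150, R→D 22, S→B 48, T→B 48, U→B 56, V→D 42. Service 430; fixed 84; total 514.
{A, B, C, D}: service 408 + fixed 121 = 529
{B, D}: service 535 + fixed 42 = 577
{D}: P→D 144, Q→D 350, R→D 22, S→D 224, T→D 104, U→D 168, V→D 42. Service 1054; fixed 9; total 1063.
(All 15 nonempty subsets were checked; B, C and D is lowest.)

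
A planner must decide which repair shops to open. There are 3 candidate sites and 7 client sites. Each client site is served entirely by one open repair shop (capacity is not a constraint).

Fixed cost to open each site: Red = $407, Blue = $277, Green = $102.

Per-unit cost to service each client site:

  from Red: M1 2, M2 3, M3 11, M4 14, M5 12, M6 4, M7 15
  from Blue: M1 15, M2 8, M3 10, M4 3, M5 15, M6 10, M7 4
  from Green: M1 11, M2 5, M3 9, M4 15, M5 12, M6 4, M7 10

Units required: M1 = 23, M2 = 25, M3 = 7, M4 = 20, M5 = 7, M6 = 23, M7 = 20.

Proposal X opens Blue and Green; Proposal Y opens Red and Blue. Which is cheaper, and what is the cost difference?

Proposal X is cheaper by 55.

Proposal X: {Blue, Green}: M1→Green 11·23=253, M2→Green 5·25=125, M3→Green 9·7=63, M4→Blue 3·20=60, M5→Green 12·7=84, M6→Green 4·23=92, M7→Blue 4·20=80. Service 757; fixed 379; total 1136.
Proposal Y: {Red, Blue}: M1→Red 2·23=46, M2→Red 3·25=75, M3→Blue 10·7=70, M4→Blue 3·20=60, M5→Red 12·7=84, M6→Red 4·23=92, M7→Blue 4·20=80. Service 507; fixed 684; total 1191.
Difference: |1136 − 1191| = 55.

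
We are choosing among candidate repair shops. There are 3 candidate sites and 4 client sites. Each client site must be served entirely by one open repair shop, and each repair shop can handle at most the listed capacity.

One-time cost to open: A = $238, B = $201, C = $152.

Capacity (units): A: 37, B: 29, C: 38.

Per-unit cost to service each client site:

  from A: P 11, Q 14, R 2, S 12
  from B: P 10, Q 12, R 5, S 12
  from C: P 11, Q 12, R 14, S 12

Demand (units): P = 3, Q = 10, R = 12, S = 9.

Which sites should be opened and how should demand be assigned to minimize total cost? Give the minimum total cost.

Minimum total cost: 543

Open {A}: P→A 11·3=33, Q→A 14·10=140, R→A 2·12=24, S→A 12·9=108.
Loads: A carries 34/37. Service 305; fixed 238; total 543.
Next best feasible plan costs 581.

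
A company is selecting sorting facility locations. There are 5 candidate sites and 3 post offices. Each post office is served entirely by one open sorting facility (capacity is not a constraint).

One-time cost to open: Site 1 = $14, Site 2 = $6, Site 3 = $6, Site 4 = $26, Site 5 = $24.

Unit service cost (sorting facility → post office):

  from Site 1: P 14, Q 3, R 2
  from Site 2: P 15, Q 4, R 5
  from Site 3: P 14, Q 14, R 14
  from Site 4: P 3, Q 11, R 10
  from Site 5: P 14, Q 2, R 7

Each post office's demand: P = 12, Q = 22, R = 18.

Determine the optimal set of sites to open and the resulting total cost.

Open Site 1 and Site 4; minimum total cost 178.

For any fixed open set, each post office goes to its cheapest open site; total = fixed + service.
{Site 1, Site 4}: P→Site 4 3·12=36, Q→Site 1 3·22=66, R→Site 1 2·18=36. Service 138; fixed 40; total 178.
{Site 1, Site 4, Site 5}: service 116 + fixed 64 = 180
{Site 1, Site 2, Site 4}: P→Site 4 3·12=36, Q→Site 1 3·22=66, R→Site 1 2·18=36. Service 138; fixed 46; total 184.
{Site 1, Site 2, Site 3, Site 4, Site 5}: service 116 + fixed 76 = 192
No other subset beats 178.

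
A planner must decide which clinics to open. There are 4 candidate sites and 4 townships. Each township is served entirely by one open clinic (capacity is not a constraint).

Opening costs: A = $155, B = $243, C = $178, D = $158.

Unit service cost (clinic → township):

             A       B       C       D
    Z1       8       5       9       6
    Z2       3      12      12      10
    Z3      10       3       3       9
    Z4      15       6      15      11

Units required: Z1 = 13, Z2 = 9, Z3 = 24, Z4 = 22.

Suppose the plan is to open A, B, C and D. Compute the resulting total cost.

Total cost: 1030

Each township is assigned to its cheapest site among the open ones.
{A, B, C, D}: Z1→B 5·13=65, Z2→A 3·9=27, Z3→B 3·24=72, Z4→B 6·22=132. Service 296; fixed 734; total 1030.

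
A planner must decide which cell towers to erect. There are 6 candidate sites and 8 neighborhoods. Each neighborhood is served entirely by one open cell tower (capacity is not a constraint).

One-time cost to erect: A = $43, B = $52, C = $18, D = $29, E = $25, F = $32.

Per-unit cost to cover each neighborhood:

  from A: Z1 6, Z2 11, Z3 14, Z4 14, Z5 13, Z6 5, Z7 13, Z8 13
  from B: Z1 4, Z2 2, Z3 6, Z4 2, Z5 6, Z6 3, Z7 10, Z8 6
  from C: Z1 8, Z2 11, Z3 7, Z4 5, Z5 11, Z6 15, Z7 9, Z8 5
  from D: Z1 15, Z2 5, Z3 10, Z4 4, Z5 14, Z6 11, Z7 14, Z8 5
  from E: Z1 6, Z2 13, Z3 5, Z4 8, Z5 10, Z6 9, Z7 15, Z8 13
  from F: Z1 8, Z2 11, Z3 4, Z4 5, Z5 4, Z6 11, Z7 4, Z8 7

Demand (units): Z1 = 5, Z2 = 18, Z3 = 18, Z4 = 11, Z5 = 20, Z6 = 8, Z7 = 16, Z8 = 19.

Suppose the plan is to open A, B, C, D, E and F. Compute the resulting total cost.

Total cost: 612

Each neighborhood is assigned to its cheapest site among the open ones.
{A, B, C, D, E, F}: Z1→B 4·5=20, Z2→B 2·18=36, Z3→F 4·18=72, Z4→B 2·11=22, Z5→F 4·20=80, Z6→B 3·8=24, Z7→F 4·16=64, Z8→C 5·19=95. Service 413; fixed 199; total 612.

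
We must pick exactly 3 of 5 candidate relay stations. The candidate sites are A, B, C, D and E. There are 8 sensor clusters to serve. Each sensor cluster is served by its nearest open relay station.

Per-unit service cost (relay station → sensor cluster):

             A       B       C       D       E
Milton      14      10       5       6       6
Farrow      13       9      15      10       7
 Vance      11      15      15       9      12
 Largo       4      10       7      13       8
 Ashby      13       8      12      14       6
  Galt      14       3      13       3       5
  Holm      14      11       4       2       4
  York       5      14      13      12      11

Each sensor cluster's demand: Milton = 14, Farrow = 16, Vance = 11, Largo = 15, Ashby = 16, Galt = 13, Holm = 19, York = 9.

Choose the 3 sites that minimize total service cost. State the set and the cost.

With exactly 3 open, each sensor cluster uses its cheapest among the chosen.
{A, D, E}: Milton→D 6·14=84, Farrow→E 7·16=112, Vance→D 9·11=99, Largo→A 4·15=60, Ashby→E 6·16=96, Galt→D 3·13=39, Holm→D 2·19=38, York→A 5·9=45. Service cost 573.
{A, B, E}: service cost 633
{A, B, D}: service cost 637
Among all 10 size-3 choices, {A, D, E} is lowest.

Choose A, D and E; total service cost 573.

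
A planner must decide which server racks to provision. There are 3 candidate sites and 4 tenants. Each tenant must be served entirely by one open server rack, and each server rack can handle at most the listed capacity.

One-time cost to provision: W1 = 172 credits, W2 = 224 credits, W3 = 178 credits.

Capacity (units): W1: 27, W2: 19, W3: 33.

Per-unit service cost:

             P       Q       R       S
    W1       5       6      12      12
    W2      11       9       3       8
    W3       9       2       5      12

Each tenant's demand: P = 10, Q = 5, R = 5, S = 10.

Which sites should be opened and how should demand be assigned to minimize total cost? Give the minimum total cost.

Minimum total cost: 423

Open {W3}: P→W3 9·10=90, Q→W3 2·5=10, R→W3 5·5=25, S→W3 12·10=120.
Loads: W3 carries 30/33. Service 245; fixed 178; total 423.
Next best feasible plan costs 555.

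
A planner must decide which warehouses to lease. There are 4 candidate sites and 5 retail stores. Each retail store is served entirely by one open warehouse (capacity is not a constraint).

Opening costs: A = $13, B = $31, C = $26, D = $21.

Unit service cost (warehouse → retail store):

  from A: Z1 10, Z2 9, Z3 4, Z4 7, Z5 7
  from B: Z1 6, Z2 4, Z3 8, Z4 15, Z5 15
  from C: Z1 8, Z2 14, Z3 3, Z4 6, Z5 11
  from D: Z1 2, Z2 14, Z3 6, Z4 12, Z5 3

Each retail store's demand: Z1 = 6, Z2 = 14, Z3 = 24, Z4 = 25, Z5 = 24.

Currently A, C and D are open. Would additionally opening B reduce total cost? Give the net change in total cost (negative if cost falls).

Current service cost with {A, C, D}: 432.
Adding B: each retail store re-picks its cheapest; new service cost 362, saving 70.
Extra fixed cost: 31. Net change = 31 − 70 = -39.
(Totals: 492 → 453.)

Yes — net change −39 (cost falls by 39).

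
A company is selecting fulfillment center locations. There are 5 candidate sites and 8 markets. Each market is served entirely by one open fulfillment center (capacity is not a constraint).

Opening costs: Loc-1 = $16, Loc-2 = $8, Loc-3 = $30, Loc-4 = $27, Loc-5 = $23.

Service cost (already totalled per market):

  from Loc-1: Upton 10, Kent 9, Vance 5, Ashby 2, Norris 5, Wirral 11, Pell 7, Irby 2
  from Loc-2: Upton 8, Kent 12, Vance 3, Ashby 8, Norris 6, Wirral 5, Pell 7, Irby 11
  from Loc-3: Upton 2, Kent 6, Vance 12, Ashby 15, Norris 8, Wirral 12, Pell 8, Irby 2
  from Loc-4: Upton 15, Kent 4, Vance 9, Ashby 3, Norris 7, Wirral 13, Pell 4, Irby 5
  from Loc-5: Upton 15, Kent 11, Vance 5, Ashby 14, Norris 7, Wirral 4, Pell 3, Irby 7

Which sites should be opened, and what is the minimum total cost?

For any fixed open set, each market goes to its cheapest open site; total = fixed + service.
{Loc-1, Loc-2}: Upton→Loc-2 8, Kent→Loc-1 9, Vance→Loc-2 3, Ashby→Loc-1 2, Norris→Loc-1 5, Wirral→Loc-2 5, Pell→Loc-1 7, Irby→Loc-1 2. Service 41; fixed 24; total 65.
{Loc-1}: service 51 + fixed 16 = 67
{Loc-2}: Upton→Loc-2 8, Kent→Loc-2 12, Vance→Loc-2 3, Ashby→Loc-2 8, Norris→Loc-2 6, Wirral→Loc-2 5, Pell→Loc-2 7, Irby→Loc-2 11. Service 60; fixed 8; total 68.
{Loc-1, Loc-2, Loc-3, Loc-4, Loc-5}: service 25 + fixed 104 = 129
No other subset beats 65.

Open Loc-1 and Loc-2; minimum total cost 65.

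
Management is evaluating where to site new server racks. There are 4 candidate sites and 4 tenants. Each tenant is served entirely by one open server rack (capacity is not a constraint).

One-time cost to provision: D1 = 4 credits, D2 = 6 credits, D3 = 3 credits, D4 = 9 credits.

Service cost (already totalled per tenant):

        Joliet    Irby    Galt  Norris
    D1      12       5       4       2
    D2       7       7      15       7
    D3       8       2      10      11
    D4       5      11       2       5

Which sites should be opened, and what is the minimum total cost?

For any fixed open set, each tenant goes to its cheapest open site; total = fixed + service.
{D1, D3}: Joliet→D3 8, Irby→D3 2, Galt→D1 4, Norris→D1 2. Service 16; fixed 7; total 23.
{D3, D4}: service 14 + fixed 12 = 26
{D1}: service 23 + fixed 4 = 27
{D1, D2, D3, D4}: service 11 + fixed 22 = 33
No other subset beats 23.

Open D1 and D3; minimum total cost 23.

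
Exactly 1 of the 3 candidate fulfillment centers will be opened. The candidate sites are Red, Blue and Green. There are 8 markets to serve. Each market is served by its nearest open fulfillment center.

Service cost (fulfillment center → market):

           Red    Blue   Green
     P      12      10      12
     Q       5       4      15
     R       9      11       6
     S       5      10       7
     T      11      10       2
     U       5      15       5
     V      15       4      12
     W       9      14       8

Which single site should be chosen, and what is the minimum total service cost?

Choose Green only; total service cost 67.

With exactly 1 open, each market uses its cheapest among the chosen.
{Green}: P→Green 12, Q→Green 15, R→Green 6, S→Green 7, T→Green 2, U→Green 5, V→Green 12, W→Green 8. Service cost 67.
{Red}: service cost 71
{Blue}: service cost 78
Among all 3 size-1 choices, {Green} is lowest.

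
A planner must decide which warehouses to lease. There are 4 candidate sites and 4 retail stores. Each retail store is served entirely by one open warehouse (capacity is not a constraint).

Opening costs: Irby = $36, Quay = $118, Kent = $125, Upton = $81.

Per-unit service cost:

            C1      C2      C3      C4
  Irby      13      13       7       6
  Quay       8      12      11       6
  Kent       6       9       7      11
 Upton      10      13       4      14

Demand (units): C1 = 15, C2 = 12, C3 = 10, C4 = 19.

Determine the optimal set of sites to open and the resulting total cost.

For any fixed open set, each retail store goes to its cheapest open site; total = fixed + service.
{Irby, Kent}: C1→Kent 6·15=90, C2→Kent 9·12=108, C3→Irby 7·10=70, C4→Irby 6·19=114. Service 382; fixed 161; total 543.
{Irby}: service 535 + fixed 36 = 571
{Irby, Upton}: C1→Upton 10·15=150, C2→Irby 13·12=156, C3→Upton 4·10=40, C4→Irby 6·19=114. Service 460; fixed 117; total 577.
{Irby, Quay, Kent, Upton}: C1→Kent 6·15=90, C2→Kent 9·12=108, C3→Upton 4·10=40, C4→Irby 6·19=114. Service 352; fixed 360; total 712.
No other subset beats 543.

Open Irby and Kent; minimum total cost 543.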